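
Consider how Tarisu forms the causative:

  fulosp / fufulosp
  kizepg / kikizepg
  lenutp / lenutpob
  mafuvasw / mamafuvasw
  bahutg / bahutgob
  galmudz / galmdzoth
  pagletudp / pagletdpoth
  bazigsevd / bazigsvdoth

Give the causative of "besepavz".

pagletudp and lenutp both end in -p yet inflect differently (pagletdpoth, lenutpob), so the final letter is not what conditions the rule; the second-to-last letter is.
"besepavz" has second-to-last letter 'v'. The one such stem in the data (bazigsevd → bazigsvdoth) deletes the last vowel and adds -oth (as do pagletudp, galmudz), so the same rule applies.
So besepavz → besepvzoth.

besepvzoth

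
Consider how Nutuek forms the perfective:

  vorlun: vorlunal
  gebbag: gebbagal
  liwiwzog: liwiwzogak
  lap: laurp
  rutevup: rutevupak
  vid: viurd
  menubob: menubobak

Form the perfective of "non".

nourn

gebbag and liwiwzog both end in -g yet inflect differently (gebbagal, liwiwzogak), so the final letter is not what conditions the rule; the number of vowels is.
"non" has 1 vowel. The stems with 1 vowel (lap → laurp, vid → viurd) insert -ur- after the first vowel.
The other patterns: stems with 2 vowels add -al; stems with 3 vowels add -ak.
So non → nourn.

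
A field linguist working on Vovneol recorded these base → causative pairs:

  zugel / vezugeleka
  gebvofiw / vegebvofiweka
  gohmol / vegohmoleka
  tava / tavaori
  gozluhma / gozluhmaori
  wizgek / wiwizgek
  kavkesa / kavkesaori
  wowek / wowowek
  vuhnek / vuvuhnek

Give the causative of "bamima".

"bamima" ends in -a. The stems ending in -a (tava → tavaori, gozluhma → gozluhmaori, kavkesa → kavkesaori) add -ori.
So bamima → bamimaori.

bamimaori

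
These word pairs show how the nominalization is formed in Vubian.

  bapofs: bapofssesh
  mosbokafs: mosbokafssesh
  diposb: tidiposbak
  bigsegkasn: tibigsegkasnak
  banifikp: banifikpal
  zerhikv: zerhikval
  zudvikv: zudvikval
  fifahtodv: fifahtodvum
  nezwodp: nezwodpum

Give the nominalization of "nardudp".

nardudpum

"nardudp" has second-to-last letter 'd'. The stems whose second-to-last letter is 'd' (fifahtodv → fifahtodvum, nezwodp → nezwodpum) add -um.
So nardudp → nardudpum.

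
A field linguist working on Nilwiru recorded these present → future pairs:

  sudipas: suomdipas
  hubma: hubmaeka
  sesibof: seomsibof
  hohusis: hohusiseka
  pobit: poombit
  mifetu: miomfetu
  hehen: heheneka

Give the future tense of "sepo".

"sepo" begins with s-. The stems beginning with s- (sudipas → suomdipas, sesibof → seomsibof) insert -om- after the first vowel.
So sepo → seompo.

seompo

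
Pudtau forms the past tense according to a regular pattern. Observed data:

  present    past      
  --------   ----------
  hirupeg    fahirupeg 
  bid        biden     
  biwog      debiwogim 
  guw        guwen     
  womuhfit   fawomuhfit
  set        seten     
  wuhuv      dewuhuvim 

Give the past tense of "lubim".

biwog and hirupeg both end in -g yet inflect differently (debiwogim, fahirupeg), so the final letter is not what conditions the rule; the number of vowels is.
"lubim" has 2 vowels. The stems with 2 vowels (wuhuv → dewuhuvim, biwog → debiwogim) add de- … -im around the stem.
The other patterns: stems with 1 vowel add -en; stems with 3 vowels add the prefix fa-.
So lubim → delubimim.

delubimim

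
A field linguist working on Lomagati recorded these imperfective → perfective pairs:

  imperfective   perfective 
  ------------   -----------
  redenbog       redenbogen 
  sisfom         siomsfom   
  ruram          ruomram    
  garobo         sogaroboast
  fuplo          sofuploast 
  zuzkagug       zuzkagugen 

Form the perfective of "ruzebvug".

ruzebvugen

sisfom and fuplo both have last vowel 'o' yet inflect differently (siomsfom, sofuploast), so the last vowel is not what conditions the rule; the final letter is.
"ruzebvug" ends in -g. The stems ending in -g (redenbog → redenbogen, zuzkagug → zuzkagugen) add -en.
The other patterns: stems ending in -m insert -om- after the first vowel; stems ending in -o add so- … -ast around the stem.
So ruzebvug → ruzebvugen.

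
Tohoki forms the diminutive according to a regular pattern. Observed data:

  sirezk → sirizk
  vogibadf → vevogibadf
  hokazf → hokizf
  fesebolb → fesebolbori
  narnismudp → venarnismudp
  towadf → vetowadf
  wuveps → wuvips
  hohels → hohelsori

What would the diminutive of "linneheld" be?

vogibadf and hokazf both end in -f yet inflect differently (vevogibadf, hokizf), so the final letter is not what conditions the rule; the second-to-last letter is.
"linneheld" has second-to-last letter 'l'. The stems whose second-to-last letter is 'l' (fesebolb → fesebolbori, hohels → hohelsori) add -ori.
The other patterns: stems whose second-to-last letter is 'd' add the prefix ve-; stems whose second-to-last letter is 'p' or 'z' change the last vowel to 'i'.
So linneheld → linneheldori.

linneheldori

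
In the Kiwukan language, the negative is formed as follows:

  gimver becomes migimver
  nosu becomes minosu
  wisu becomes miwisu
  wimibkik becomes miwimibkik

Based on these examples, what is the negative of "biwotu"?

mibiwotu

Every pair shown (gimver → migimver, nosu → minosu, wisu → miwisu, …) follows the same rule: add the prefix mi-.
So biwotu → mibiwotu.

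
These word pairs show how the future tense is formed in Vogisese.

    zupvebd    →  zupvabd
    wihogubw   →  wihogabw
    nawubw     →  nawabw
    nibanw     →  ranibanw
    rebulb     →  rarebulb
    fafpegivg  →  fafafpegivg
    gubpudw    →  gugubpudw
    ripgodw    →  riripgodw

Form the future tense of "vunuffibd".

"vunuffibd" has second-to-last letter 'b'. The stems whose second-to-last letter is 'b' (zupvebd → zupvabd, wihogubw → wihogabw, nawubw → nawabw) change the last vowel to 'a'.
The other patterns: stems whose second-to-last letter is 'l' or 'n' add the prefix ra-; stems whose second-to-last letter is 'd' or 'v' repeat the first consonant+vowel as a prefix.
So vunuffibd → vunuffabd.

vunuffabd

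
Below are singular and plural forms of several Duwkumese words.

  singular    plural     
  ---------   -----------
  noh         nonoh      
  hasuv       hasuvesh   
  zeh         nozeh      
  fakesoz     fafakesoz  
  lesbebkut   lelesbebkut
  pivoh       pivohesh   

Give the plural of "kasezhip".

kakasezhip

noh and pivoh both end in -h yet inflect differently (nonoh, pivohesh), so the final letter is not what conditions the rule; the number of vowels is.
"kasezhip" has 3 vowels. The stems with 3 vowels (fakesoz → fafakesoz, lesbebkut → lelesbebkut) repeat the first consonant+vowel as a prefix.
So kasezhip → kakasezhip.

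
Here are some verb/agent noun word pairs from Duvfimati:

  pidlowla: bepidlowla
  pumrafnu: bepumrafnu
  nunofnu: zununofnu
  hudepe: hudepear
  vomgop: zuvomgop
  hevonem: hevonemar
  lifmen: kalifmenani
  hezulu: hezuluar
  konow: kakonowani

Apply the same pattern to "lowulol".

kalowulolani

"lowulol" begins with l-. The one such stem in the data (lifmen → kalifmenani) adds ka- … -ani around the stem, so the same rule applies.
So lowulol → kalowulolani.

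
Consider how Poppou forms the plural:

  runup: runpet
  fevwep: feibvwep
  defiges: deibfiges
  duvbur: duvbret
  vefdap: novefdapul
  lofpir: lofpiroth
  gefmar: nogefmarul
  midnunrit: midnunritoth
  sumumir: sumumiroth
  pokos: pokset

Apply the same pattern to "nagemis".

runup and vefdap both end in -p yet inflect differently (runpet, novefdapul), so the final letter is not what conditions the rule; the last vowel is.
"nagemis" has last vowel 'i'. The stems whose last vowel is 'i' (lofpir → lofpiroth, sumumir → sumumiroth, midnunrit → midnunritoth) add -oth.
So nagemis → nagemisoth.

nagemisoth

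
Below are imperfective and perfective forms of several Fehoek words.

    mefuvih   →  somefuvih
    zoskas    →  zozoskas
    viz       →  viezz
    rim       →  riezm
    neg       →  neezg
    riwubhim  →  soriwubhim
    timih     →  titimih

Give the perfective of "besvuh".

bebesvuh

timih and mefuvih both end in -h yet inflect differently (titimih, somefuvih), so the final letter is not what conditions the rule; the number of vowels is.
"besvuh" has 2 vowels. The stems with 2 vowels (timih → titimih, zoskas → zozoskas) repeat the first consonant+vowel as a prefix.
So besvuh → bebesvuh.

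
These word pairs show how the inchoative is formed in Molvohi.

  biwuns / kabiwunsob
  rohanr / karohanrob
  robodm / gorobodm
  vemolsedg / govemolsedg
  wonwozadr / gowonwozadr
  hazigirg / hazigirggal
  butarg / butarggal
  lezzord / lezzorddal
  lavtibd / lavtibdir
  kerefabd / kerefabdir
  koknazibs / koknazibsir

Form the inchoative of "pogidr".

gopogidr

"pogidr" has second-to-last letter 'd'. The stems whose second-to-last letter is 'd' (robodm → gorobodm, vemolsedg → govemolsedg, wonwozadr → gowonwozadr) add the prefix go-.
So pogidr → gopogidr.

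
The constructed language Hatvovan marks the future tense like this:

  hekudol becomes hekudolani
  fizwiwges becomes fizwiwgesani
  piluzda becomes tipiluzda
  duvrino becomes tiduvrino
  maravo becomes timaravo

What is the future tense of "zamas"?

hekudol and duvrino both have last vowel 'o' yet inflect differently (hekudolani, tiduvrino), so the last vowel is not what conditions the rule; whether the stem ends in a vowel or a consonant is.
"zamas" ends in a consonant. The stems ending in a consonant (hekudol → hekudolani, fizwiwges → fizwiwgesani) add -ani.
So zamas → zamasani.

zamasani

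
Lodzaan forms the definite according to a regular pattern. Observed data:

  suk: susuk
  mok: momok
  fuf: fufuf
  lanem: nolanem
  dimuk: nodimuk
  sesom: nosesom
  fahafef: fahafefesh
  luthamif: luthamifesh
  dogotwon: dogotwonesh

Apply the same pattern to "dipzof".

nodipzof

suk and dimuk both end in -k yet inflect differently (susuk, nodimuk), so the final letter is not what conditions the rule; the number of vowels is.
"dipzof" has 2 vowels. The stems with 2 vowels (lanem → nolanem, dimuk → nodimuk, sesom → nosesom) add the prefix no-.
The other patterns: stems with 1 vowel repeat the first consonant+vowel as a prefix; stems with 3 vowels add -esh.
So dipzof → nodipzof.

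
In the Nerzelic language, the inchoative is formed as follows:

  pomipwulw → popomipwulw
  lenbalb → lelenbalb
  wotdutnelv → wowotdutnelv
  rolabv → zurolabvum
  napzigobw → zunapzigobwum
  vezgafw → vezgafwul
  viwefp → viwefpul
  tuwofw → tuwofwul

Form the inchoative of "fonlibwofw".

wotdutnelv and rolabv both end in -v yet inflect differently (wowotdutnelv, zurolabvum), so the final letter is not what conditions the rule; the second-to-last letter is.
"fonlibwofw" has second-to-last letter 'f'. The stems whose second-to-last letter is 'f' (vezgafw → vezgafwul, viwefp → viwefpul, tuwofw → tuwofwul) add -ul.
So fonlibwofw → fonlibwofwul.

fonlibwofwul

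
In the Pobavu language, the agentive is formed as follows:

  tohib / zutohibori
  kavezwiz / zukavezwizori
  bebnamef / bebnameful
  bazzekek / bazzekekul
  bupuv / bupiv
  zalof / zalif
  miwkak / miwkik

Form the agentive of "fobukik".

zufobukikori

bebnamef and zalof both end in -f yet inflect differently (bebnameful, zalif), so the final letter is not what conditions the rule; the last vowel is.
"fobukik" has last vowel 'i'. The stems whose last vowel is 'i' (tohib → zutohibori, kavezwiz → zukavezwizori) add zu- … -ori around the stem.
The other patterns: stems whose last vowel is 'e' add -ul; stems whose last vowel is 'a', 'o' or 'u' change the last vowel to 'i'.
So fobukik → zufobukikori.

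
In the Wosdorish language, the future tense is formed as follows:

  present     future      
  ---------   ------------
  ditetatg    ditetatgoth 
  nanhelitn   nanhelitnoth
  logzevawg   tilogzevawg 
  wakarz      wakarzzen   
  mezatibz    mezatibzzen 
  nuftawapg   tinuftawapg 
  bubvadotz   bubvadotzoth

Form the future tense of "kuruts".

ditetatg and logzevawg both end in -g yet inflect differently (ditetatgoth, tilogzevawg), so the final letter is not what conditions the rule; the second-to-last letter is.
"kuruts" has second-to-last letter 't'. The stems whose second-to-last letter is 't' (ditetatg → ditetatgoth, bubvadotz → bubvadotzoth, nanhelitn → nanhelitnoth) add -oth.
So kuruts → kurutsoth.

kurutsoth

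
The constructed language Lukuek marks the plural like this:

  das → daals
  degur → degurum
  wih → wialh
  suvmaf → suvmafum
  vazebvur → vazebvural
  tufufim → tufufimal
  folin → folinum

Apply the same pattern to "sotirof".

sotirofal

degur and vazebvur both end in -r yet inflect differently (degurum, vazebvural), so the final letter is not what conditions the rule; the number of vowels is.
"sotirof" has 3 vowels. The stems with 3 vowels (vazebvur → vazebvural, tufufim → tufufimal) add -al.
So sotirof → sotirofal.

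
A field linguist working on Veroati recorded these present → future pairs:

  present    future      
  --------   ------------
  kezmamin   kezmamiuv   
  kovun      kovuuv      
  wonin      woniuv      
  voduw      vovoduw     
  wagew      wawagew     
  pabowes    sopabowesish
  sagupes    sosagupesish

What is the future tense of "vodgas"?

sovodgasish

kovun and voduw both have last vowel 'u' yet inflect differently (kovuuv, vovoduw), so the last vowel is not what conditions the rule; the final letter is.
"vodgas" ends in -s. The stems ending in -s (pabowes → sopabowesish, sagupes → sosagupesish) add so- … -ish around the stem.
So vodgas → sovodgasish.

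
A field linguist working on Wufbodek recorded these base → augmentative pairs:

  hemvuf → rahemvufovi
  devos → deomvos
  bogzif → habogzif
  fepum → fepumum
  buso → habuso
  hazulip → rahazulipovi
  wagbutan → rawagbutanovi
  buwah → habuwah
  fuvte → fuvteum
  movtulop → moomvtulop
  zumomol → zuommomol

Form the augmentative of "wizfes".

bogzif and hemvuf both end in -f yet inflect differently (habogzif, rahemvufovi), so the final letter is not what conditions the rule; the first letter is.
"wizfes" begins with w-. The one such stem in the data (wagbutan → rawagbutanovi) adds ra- … -ovi around the stem, so the same rule applies.
So wizfes → rawizfesovi.

rawizfesovi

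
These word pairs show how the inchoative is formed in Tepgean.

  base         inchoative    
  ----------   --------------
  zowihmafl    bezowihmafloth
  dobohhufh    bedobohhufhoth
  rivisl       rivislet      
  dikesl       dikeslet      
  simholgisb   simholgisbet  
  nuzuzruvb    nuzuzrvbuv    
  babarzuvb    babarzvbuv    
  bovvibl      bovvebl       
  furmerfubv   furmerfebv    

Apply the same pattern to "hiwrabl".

"hiwrabl" has second-to-last letter 'b'. The stems whose second-to-last letter is 'b' (bovvibl → bovvebl, furmerfubv → furmerfebv) change the last vowel to 'e'.
So hiwrabl → hiwrebl.

hiwrebl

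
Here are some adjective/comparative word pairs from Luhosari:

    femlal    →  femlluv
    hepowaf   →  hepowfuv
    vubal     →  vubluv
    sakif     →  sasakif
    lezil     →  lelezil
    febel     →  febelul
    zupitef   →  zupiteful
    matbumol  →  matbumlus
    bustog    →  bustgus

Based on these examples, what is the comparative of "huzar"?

huzruv

hepowaf and sakif both end in -f yet inflect differently (hepowfuv, sasakif), so the final letter is not what conditions the rule; the last vowel is.
"huzar" has last vowel 'a'. The stems whose last vowel is 'a' (femlal → femlluv, hepowaf → hepowfuv, vubal → vubluv) delete the last vowel and add -uv.
So huzar → huzruv.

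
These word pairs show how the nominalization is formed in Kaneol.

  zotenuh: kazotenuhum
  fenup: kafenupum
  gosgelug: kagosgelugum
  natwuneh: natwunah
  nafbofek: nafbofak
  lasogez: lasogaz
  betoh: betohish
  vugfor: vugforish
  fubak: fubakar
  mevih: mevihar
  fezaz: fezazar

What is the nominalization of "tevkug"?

katevkugum

"tevkug" has last vowel 'u'. The stems whose last vowel is 'u' (zotenuh → kazotenuhum, fenup → kafenupum, gosgelug → kagosgelugum) add ka- … -um around the stem.
The other patterns: stems whose last vowel is 'e' change the last vowel to 'a'; stems whose last vowel is 'o' add -ish; stems whose last vowel is 'a' or 'i' add -ar.
So tevkug → katevkugum.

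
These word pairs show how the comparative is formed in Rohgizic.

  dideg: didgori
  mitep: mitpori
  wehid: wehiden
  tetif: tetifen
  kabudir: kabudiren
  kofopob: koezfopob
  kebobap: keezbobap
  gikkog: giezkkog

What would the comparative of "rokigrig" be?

mitep and kebobap both end in -p yet inflect differently (mitpori, keezbobap), so the final letter is not what conditions the rule; the last vowel is.
"rokigrig" has last vowel 'i'. The stems whose last vowel is 'i' (wehid → wehiden, tetif → tetifen, kabudir → kabudiren) add -en.
So rokigrig → rokigrigen.

rokigrigen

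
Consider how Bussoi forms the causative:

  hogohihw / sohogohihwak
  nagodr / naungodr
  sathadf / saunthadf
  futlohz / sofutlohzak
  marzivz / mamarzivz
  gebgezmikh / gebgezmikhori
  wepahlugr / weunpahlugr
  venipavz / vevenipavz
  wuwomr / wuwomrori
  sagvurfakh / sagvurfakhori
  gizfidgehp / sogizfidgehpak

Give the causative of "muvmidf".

muunvmidf

"muvmidf" has second-to-last letter 'd'. The stems whose second-to-last letter is 'd' (nagodr → naungodr, sathadf → saunthadf) insert -un- after the first vowel.
The other patterns: stems whose second-to-last letter is 'v' repeat the first consonant+vowel as a prefix; stems whose second-to-last letter is 'k' or 'm' add -ori; stems whose second-to-last letter is 'h' add so- … -ak around the stem.
So muvmidf → muunvmidf.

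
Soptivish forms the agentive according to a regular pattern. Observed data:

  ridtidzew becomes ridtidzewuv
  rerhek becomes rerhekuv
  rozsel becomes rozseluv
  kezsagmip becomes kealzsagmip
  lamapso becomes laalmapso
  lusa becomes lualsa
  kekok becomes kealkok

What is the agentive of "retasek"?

retasekuv

rerhek and kekok both end in -k yet inflect differently (rerhekuv, kealkok), so the final letter is not what conditions the rule; the first letter is.
"retasek" begins with r-. The stems beginning with r- (ridtidzew → ridtidzewuv, rerhek → rerhekuv, rozsel → rozseluv) add -uv.
So retasek → retasekuv.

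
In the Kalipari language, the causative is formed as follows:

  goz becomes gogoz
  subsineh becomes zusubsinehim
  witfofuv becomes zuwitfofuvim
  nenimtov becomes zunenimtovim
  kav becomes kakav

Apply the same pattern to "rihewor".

"rihewor" has 3 vowels. The stems with 3 vowels (witfofuv → zuwitfofuvim, nenimtov → zunenimtovim, subsineh → zusubsinehim) add zu- … -im around the stem.
So rihewor → zuriheworim.

zuriheworim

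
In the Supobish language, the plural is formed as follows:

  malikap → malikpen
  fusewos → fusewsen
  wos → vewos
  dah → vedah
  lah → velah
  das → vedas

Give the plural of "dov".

fusewos and wos both end in -s yet inflect differently (fusewsen, vewos), so the final letter is not what conditions the rule; the number of vowels is.
"dov" has 1 vowel. The stems with 1 vowel (wos → vewos, dah → vedah, lah → velah) add the prefix ve-.
The other pattern: stems with 3 vowels delete the last vowel and add -en.
So dov → vedov.

vedov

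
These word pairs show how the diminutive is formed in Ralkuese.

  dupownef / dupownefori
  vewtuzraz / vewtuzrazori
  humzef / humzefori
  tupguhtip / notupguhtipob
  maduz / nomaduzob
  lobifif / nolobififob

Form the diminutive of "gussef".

gussefori

vewtuzraz and maduz both end in -z yet inflect differently (vewtuzrazori, nomaduzob), so the final letter is not what conditions the rule; the last vowel is.
"gussef" has last vowel 'e'. The stems whose last vowel is 'e' (dupownef → dupownefori, humzef → humzefori) add -ori.
So gussef → gussefori.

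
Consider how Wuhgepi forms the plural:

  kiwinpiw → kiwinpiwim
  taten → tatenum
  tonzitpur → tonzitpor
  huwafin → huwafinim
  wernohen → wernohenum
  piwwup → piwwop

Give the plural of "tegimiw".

tegimiwim

taten and huwafin both end in -n yet inflect differently (tatenum, huwafinim), so the final letter is not what conditions the rule; the last vowel is.
"tegimiw" has last vowel 'i'. The stems whose last vowel is 'i' (huwafin → huwafinim, kiwinpiw → kiwinpiwim) add -im.
The other patterns: stems whose last vowel is 'u' change the last vowel to 'o'; stems whose last vowel is 'e' add -um.
So tegimiw → tegimiwim.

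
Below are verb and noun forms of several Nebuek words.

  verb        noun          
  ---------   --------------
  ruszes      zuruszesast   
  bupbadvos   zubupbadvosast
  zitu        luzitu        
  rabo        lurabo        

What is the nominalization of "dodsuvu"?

ludodsuvu

bupbadvos and rabo both have last vowel 'o' yet inflect differently (zubupbadvosast, lurabo), so the last vowel is not what conditions the rule; whether the stem ends in a vowel or a consonant is.
"dodsuvu" ends in a vowel. The stems ending in a vowel (zitu → luzitu, rabo → lurabo) add the prefix lu-.
The other pattern: stems ending in a consonant add zu- … -ast around the stem.
So dodsuvu → ludodsuvu.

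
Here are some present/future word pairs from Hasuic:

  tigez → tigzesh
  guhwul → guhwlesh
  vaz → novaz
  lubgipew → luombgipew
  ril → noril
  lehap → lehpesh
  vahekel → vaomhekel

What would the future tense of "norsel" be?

norslesh

ril and guhwul both end in -l yet inflect differently (noril, guhwlesh), so the final letter is not what conditions the rule; the number of vowels is.
"norsel" has 2 vowels. The stems with 2 vowels (guhwul → guhwlesh, lehap → lehpesh, tigez → tigzesh) delete the last vowel and add -esh.
So norsel → norslesh.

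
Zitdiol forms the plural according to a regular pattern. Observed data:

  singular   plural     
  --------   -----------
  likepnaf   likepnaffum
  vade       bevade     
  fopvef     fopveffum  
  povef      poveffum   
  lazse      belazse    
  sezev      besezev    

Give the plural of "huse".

povef and sezev both have last vowel 'e' yet inflect differently (poveffum, besezev), so the last vowel is not what conditions the rule; the final letter is.
"huse" ends in -e. The stems ending in -e (vade → bevade, lazse → belazse) add the prefix be-.
So huse → behuse.

behuse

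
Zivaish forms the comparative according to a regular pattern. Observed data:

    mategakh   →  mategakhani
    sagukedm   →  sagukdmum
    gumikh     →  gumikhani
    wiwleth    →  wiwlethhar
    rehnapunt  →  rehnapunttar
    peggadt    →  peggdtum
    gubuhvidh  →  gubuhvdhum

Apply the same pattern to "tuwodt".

tuwdtum

"tuwodt" has second-to-last letter 'd'. The stems whose second-to-last letter is 'd' (sagukedm → sagukdmum, gubuhvidh → gubuhvdhum, peggadt → peggdtum) delete the last vowel and add -um.
So tuwodt → tuwdtum.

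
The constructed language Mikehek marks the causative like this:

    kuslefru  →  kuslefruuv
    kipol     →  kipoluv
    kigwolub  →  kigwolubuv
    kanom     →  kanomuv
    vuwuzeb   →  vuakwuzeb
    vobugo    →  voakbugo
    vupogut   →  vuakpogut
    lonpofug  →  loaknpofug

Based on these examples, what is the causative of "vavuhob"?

"vavuhob" begins with v-. The stems beginning with v- (vuwuzeb → vuakwuzeb, vobugo → voakbugo, vupogut → vuakpogut) insert -ak- after the first vowel.
The other pattern: stems beginning with k- add -uv.
So vavuhob → vaakvuhob.

vaakvuhob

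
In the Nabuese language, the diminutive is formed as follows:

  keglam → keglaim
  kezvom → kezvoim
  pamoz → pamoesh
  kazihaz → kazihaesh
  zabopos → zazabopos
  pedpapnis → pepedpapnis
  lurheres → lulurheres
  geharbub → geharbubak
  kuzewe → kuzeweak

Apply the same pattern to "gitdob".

gitdobak

kezvom and pamoz both have last vowel 'o' yet inflect differently (kezvoim, pamoesh), so the last vowel is not what conditions the rule; the final letter is.
"gitdob" ends in -b. The one such stem in the data (geharbub → geharbubak) adds -ak, so the same rule applies.
So gitdob → gitdobak.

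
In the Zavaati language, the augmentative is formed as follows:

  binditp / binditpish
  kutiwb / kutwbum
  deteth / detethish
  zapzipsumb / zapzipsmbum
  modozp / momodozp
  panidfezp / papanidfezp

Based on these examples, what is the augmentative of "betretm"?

betretmish

binditp and modozp both end in -p yet inflect differently (binditpish, momodozp), so the final letter is not what conditions the rule; the second-to-last letter is.
"betretm" has second-to-last letter 't'. The stems whose second-to-last letter is 't' (binditp → binditpish, deteth → detethish) add -ish.
So betretm → betretmish.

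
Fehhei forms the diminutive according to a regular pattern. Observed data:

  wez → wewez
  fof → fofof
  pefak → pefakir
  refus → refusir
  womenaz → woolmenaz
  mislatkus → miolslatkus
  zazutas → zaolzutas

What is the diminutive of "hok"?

wez and womenaz both end in -z yet inflect differently (wewez, woolmenaz), so the final letter is not what conditions the rule; the number of vowels is.
"hok" has 1 vowel. The stems with 1 vowel (wez → wewez, fof → fofof) repeat the first consonant+vowel as a prefix.
The other patterns: stems with 2 vowels add -ir; stems with 3 vowels insert -ol- after the first vowel.
So hok → hohok.

hohok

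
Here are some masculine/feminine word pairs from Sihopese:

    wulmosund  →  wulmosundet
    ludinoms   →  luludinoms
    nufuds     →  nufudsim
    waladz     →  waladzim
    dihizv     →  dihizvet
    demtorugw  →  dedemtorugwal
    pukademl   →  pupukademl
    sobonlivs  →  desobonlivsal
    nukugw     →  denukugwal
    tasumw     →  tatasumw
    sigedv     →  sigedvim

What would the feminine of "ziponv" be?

"ziponv" has second-to-last letter 'n'. The one such stem in the data (wulmosund → wulmosundet) adds -et, so the same rule applies.
The other patterns: stems whose second-to-last letter is 'g' or 'v' add de- … -al around the stem; stems whose second-to-last letter is 'd' add -im; stems whose second-to-last letter is 'm' repeat the first consonant+vowel as a prefix.
So ziponv → ziponvet.

ziponvet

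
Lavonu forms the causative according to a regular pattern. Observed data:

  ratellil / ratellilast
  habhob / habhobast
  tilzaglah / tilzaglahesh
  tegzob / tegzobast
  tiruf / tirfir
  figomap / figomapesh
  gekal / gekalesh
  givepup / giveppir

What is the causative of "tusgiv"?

ratellil and gekal both end in -l yet inflect differently (ratellilast, gekalesh), so the final letter is not what conditions the rule; the last vowel is.
"tusgiv" has last vowel 'i'. The one such stem in the data (ratellil → ratellilast) adds -ast, so the same rule applies.
So tusgiv → tusgivast.

tusgivast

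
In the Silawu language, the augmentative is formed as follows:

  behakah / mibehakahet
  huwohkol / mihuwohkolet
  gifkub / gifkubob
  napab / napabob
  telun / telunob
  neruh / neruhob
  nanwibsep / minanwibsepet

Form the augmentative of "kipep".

behakah and neruh both end in -h yet inflect differently (mibehakahet, neruhob), so the final letter is not what conditions the rule; the number of vowels is.
"kipep" has 2 vowels. The stems with 2 vowels (napab → napabob, telun → telunob, neruh → neruhob) add -ob.
The other pattern: stems with 3 vowels add mi- … -et around the stem.
So kipep → kipepob.

kipepob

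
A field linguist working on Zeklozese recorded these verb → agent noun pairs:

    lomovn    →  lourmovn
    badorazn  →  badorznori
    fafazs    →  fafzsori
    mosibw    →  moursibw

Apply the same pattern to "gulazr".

gulzrori

badorazn and lomovn both end in -n yet inflect differently (badorznori, lourmovn), so the final letter is not what conditions the rule; the second-to-last letter is.
"gulazr" has second-to-last letter 'z'. The stems whose second-to-last letter is 'z' (fafazs → fafzsori, badorazn → badorznori) delete the last vowel and add -ori.
The other pattern: stems whose second-to-last letter is 'b' or 'v' insert -ur- after the first vowel.
So gulazr → gulzrori.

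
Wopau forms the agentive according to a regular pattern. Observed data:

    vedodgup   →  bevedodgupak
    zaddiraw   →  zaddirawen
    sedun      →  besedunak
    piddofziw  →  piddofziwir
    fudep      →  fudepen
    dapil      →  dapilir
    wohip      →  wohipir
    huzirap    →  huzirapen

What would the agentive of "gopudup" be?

"gopudup" has last vowel 'u'. The stems whose last vowel is 'u' (sedun → besedunak, vedodgup → bevedodgupak) add be- … -ak around the stem.
The other patterns: stems whose last vowel is 'i' add -ir; stems whose last vowel is 'a' or 'e' add -en.
So gopudup → begopudupak.

begopudupak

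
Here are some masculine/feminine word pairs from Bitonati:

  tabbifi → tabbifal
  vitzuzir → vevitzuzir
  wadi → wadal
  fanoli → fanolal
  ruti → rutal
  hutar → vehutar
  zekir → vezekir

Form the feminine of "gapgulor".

ruti and zekir both have last vowel 'i' yet inflect differently (rutal, vezekir), so the last vowel is not what conditions the rule; the final letter is.
"gapgulor" ends in -r. The stems ending in -r (zekir → vezekir, vitzuzir → vevitzuzir, hutar → vehutar) add the prefix ve-.
The other pattern: stems ending in -i drop the final letter and add -al.
So gapgulor → vegapgulor.

vegapgulor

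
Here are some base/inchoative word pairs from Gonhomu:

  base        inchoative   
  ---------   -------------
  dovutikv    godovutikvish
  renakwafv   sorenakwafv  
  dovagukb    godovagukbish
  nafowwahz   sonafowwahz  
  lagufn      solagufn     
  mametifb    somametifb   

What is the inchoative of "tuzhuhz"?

sotuzhuhz

dovagukb and mametifb both end in -b yet inflect differently (godovagukbish, somametifb), so the final letter is not what conditions the rule; the second-to-last letter is.
"tuzhuhz" has second-to-last letter 'h'. The one such stem in the data (nafowwahz → sonafowwahz) adds the prefix so-, so the same rule applies.
The other pattern: stems whose second-to-last letter is 'k' add go- … -ish around the stem.
So tuzhuhz → sotuzhuhz.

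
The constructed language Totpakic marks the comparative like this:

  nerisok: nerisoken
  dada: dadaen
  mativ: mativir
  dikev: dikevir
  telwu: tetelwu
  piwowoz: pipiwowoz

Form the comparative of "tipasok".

tipasoken

"tipasok" ends in -k. The one such stem in the data (nerisok → nerisoken) adds -en, so the same rule applies.
The other patterns: stems ending in -v add -ir; stems ending in -u or -z repeat the first consonant+vowel as a prefix.
So tipasok → tipasoken.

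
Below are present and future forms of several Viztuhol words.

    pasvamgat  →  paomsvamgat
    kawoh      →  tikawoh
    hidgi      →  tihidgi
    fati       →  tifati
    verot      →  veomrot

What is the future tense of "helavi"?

verot and kawoh both have last vowel 'o' yet inflect differently (veomrot, tikawoh), so the last vowel is not what conditions the rule; the final letter is.
"helavi" ends in -i. The stems ending in -i (hidgi → tihidgi, fati → tifati) add the prefix ti-.
So helavi → tihelavi.

tihelavi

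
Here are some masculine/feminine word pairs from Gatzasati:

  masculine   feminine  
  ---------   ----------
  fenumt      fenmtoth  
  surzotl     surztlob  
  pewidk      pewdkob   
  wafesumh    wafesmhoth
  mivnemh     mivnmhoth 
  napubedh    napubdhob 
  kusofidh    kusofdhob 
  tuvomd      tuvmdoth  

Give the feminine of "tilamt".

mivnemh and kusofidh both end in -h yet inflect differently (mivnmhoth, kusofdhob), so the final letter is not what conditions the rule; the second-to-last letter is.
"tilamt" has second-to-last letter 'm'. The stems whose second-to-last letter is 'm' (mivnemh → mivnmhoth, tuvomd → tuvmdoth, fenumt → fenmtoth) delete the last vowel and add -oth.
The other pattern: stems whose second-to-last letter is 'd' or 't' delete the last vowel and add -ob.
So tilamt → tilmtoth.

tilmtoth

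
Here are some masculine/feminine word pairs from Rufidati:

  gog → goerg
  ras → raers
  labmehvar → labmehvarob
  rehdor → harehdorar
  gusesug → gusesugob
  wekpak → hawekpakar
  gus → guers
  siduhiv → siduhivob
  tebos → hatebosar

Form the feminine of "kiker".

"kiker" has 2 vowels. The stems with 2 vowels (rehdor → harehdorar, wekpak → hawekpakar, tebos → hatebosar) add ha- … -ar around the stem.
The other patterns: stems with 1 vowel insert -er- after the first vowel; stems with 3 vowels add -ob.
So kiker → hakikerar.

hakikerar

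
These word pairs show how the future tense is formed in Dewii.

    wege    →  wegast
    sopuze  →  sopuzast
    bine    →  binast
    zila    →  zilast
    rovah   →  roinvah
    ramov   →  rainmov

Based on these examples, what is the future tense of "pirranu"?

pirranast

rovah and zila both have last vowel 'a' yet inflect differently (roinvah, zilast), so the last vowel is not what conditions the rule; whether the stem ends in a vowel or a consonant is.
"pirranu" ends in a vowel. The stems ending in a vowel (sopuze → sopuzast, zila → zilast, bine → binast) drop the final letter and add -ast.
The other pattern: stems ending in a consonant insert -in- after the first vowel.
So pirranu → pirranast.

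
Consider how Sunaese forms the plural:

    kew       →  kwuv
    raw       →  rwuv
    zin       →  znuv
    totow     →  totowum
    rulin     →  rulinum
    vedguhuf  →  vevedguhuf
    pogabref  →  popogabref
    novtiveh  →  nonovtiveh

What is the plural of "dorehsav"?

kew and totow both end in -w yet inflect differently (kwuv, totowum), so the final letter is not what conditions the rule; the number of vowels is.
"dorehsav" has 3 vowels. The stems with 3 vowels (vedguhuf → vevedguhuf, pogabref → popogabref, novtiveh → nonovtiveh) repeat the first consonant+vowel as a prefix.
The other patterns: stems with 1 vowel delete the last vowel and add -uv; stems with 2 vowels add -um.
So dorehsav → dodorehsav.

dodorehsav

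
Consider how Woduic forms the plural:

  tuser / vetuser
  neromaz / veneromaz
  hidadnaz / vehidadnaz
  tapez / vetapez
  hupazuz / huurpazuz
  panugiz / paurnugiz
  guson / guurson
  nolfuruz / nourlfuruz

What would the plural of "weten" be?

neromaz and hupazuz both end in -z yet inflect differently (veneromaz, huurpazuz), so the final letter is not what conditions the rule; the last vowel is.
"weten" has last vowel 'e'. The stems whose last vowel is 'e' (tuser → vetuser, tapez → vetapez) add the prefix ve-.
The other pattern: stems whose last vowel is 'i', 'o' or 'u' insert -ur- after the first vowel.
So weten → veweten.

veweten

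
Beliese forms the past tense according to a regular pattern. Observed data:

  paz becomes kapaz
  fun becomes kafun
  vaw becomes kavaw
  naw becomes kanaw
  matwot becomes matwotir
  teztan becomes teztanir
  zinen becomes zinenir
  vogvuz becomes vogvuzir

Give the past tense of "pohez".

fun and teztan both end in -n yet inflect differently (kafun, teztanir), so the final letter is not what conditions the rule; the number of vowels is.
"pohez" has 2 vowels. The stems with 2 vowels (matwot → matwotir, teztan → teztanir, zinen → zinenir) add -ir.
So pohez → pohezir.

pohezir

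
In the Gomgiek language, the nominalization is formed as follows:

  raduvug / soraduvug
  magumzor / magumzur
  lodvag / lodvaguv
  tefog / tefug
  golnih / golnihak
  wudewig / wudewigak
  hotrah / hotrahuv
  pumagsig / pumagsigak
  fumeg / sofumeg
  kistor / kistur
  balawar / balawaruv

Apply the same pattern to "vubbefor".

vubbefur

"vubbefor" has last vowel 'o'. The stems whose last vowel is 'o' (kistor → kistur, tefog → tefug, magumzor → magumzur) change the last vowel to 'u'.
The other patterns: stems whose last vowel is 'a' add -uv; stems whose last vowel is 'i' add -ak; stems whose last vowel is 'e' or 'u' add the prefix so-.
So vubbefor → vubbefur.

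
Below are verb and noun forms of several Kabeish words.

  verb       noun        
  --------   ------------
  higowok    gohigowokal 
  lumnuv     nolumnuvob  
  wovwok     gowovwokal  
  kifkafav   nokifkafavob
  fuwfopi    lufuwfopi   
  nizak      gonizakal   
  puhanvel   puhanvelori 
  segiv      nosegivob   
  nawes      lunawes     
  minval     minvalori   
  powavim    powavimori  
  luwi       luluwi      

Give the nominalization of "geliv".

nogelivob

segiv and luwi both have last vowel 'i' yet inflect differently (nosegivob, luluwi), so the last vowel is not what conditions the rule; the final letter is.
"geliv" ends in -v. The stems ending in -v (kifkafav → nokifkafavob, segiv → nosegivob, lumnuv → nolumnuvob) add no- … -ob around the stem.
The other patterns: stems ending in -i or -s add the prefix lu-; stems ending in -k add go- … -al around the stem; stems ending in -l or -m add -ori.
So geliv → nogelivob.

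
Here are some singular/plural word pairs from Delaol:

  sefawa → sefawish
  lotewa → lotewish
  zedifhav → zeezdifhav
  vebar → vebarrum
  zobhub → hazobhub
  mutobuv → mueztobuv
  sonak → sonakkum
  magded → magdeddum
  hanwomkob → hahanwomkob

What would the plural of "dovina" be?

dovinish

lotewa and zedifhav both have last vowel 'a' yet inflect differently (lotewish, zeezdifhav), so the last vowel is not what conditions the rule; the final letter is.
"dovina" ends in -a. The stems ending in -a (lotewa → lotewish, sefawa → sefawish) drop the final letter and add -ish.
So dovina → dovinish.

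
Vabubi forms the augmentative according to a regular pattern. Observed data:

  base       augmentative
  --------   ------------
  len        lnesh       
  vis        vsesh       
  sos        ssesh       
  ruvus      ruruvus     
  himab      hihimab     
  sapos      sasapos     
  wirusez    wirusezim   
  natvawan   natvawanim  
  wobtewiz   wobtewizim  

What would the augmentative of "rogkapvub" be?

"rogkapvub" has 3 vowels. The stems with 3 vowels (wirusez → wirusezim, natvawan → natvawanim, wobtewiz → wobtewizim) add -im.
The other patterns: stems with 1 vowel delete the last vowel and add -esh; stems with 2 vowels repeat the first consonant+vowel as a prefix.
So rogkapvub → rogkapvubim.

rogkapvubim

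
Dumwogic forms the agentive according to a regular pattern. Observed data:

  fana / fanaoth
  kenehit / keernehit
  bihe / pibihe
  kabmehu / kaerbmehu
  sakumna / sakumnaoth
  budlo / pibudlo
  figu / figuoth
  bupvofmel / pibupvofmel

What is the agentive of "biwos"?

pibiwos

kabmehu and figu both end in -u yet inflect differently (kaerbmehu, figuoth), so the final letter is not what conditions the rule; the first letter is.
"biwos" begins with b-. The stems beginning with b- (budlo → pibudlo, bupvofmel → pibupvofmel, bihe → pibihe) add the prefix pi-.
The other patterns: stems beginning with k- insert -er- after the first vowel; stems beginning with f- or s- add -oth.
So biwos → pibiwos.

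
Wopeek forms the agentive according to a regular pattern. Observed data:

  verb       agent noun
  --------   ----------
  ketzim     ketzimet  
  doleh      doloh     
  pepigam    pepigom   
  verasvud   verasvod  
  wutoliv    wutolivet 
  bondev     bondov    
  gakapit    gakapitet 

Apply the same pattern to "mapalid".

ketzim and pepigam both end in -m yet inflect differently (ketzimet, pepigom), so the final letter is not what conditions the rule; the last vowel is.
"mapalid" has last vowel 'i'. The stems whose last vowel is 'i' (ketzim → ketzimet, gakapit → gakapitet, wutoliv → wutolivet) add -et.
So mapalid → mapalidet.

mapalidet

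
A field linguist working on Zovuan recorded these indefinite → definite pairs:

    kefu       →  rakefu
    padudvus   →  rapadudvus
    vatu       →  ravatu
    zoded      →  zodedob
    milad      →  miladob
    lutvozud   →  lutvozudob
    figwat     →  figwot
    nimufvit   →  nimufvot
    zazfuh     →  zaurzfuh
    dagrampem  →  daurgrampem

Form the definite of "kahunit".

kahunot

kefu and lutvozud both have last vowel 'u' yet inflect differently (rakefu, lutvozudob), so the last vowel is not what conditions the rule; the final letter is.
"kahunit" ends in -t. The stems ending in -t (figwat → figwot, nimufvit → nimufvot) change the last vowel to 'o'.
The other patterns: stems ending in -s or -u add the prefix ra-; stems ending in -d add -ob; stems ending in -h or -m insert -ur- after the first vowel.
So kahunit → kahunot.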